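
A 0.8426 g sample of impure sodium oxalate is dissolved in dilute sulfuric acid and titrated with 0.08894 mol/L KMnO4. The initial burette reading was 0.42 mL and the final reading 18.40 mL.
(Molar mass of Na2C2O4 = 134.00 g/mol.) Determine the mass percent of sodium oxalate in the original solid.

63.58 %

2 MnO4^- + 5 C2O4^2- + 16 H^+ → 2 Mn^2+ + 10 CO2 + 8 H2O
n(KMnO4) = 0.01798 L × 0.08894 mol/L = 1.599 × 10^-3 mol
From the 5:2 ratio, n(Na2C2O4) = 5/2 × 1.599 × 10^-3 = 3.998 × 10^-3 mol
mass of Na2C2O4 = 3.998 × 10^-3 × 134.00 g/mol = 0.5357 g
% Na2C2O4 = 0.5357 / 0.8426 × 100 = 63.58 %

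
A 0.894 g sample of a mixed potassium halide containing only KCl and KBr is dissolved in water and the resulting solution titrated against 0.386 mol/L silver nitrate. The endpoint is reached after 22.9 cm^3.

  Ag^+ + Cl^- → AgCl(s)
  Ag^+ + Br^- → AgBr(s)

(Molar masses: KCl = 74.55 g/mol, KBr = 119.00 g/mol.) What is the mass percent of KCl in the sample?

n(AgNO3) = 0.0229 × 0.386 = 8.84 × 10^-3 mol
Let x = n(KCl), y = n(KBr).
Titrant: 1x + 1y = 8.84 × 10^-3;  mass: 74.55x + 119.00y = 0.894
Solving, x = 3.55 × 10^-3 mol, y = 5.29 × 10^-3 mol
mass of KCl = 3.55 × 10^-3 × 74.55 = 0.265 g
% KCl = 0.265 / 0.894 × 100 = 29.6 %

29.6 %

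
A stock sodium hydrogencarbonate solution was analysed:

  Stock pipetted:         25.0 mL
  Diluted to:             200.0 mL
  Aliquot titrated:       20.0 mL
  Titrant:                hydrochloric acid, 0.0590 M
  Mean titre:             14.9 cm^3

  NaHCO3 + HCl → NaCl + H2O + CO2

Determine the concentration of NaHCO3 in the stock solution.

n(HCl) = 0.0149 × 0.0590 = 8.79 × 10^-4 mol
n(NaHCO3) in the aliquot = 8.79 × 10^-4 mol (1:1 ratio)
[NaHCO3]_dilute = 8.79 × 10^-4 / 0.0200 = 0.0440 mol/L
Dilution factor = 200.0 / 25.0 = 8.000
[NaHCO3]_stock = 0.0440 × 8.000 = 0.352 mol/L

0.352 M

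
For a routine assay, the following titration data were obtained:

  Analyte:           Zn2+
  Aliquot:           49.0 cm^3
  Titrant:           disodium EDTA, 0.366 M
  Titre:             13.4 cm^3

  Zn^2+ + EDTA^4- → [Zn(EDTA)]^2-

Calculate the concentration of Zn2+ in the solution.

0.100 M

n(EDTA) = 0.0134 L × 0.366 mol/L = 4.90 × 10^-3 mol
n(Zn2+) = 4.90 × 10^-3 mol (1:1 mole ratio)
[Zn2+] = 4.90 × 10^-3 mol / 0.0490 L = 0.100 mol/L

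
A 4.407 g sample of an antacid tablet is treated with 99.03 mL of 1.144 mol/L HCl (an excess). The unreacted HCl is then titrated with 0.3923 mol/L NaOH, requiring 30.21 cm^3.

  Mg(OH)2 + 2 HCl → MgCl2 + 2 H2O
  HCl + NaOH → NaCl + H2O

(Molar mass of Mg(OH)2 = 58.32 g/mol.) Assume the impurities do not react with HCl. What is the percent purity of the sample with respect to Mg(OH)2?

67.12 %

n(HCl) added = 0.09903 × 1.144 = 0.1133 mol
n(NaOH) used in back-titration = 0.03021 × 0.3923 = 0.01185 mol
n(HCl) left over = 0.01185 mol (1:1 ratio)
n(HCl) consumed by analyte = 0.1133 − 0.01185 = 0.1014 mol
From the 1:2 ratio, n(Mg(OH)2) = 1/2 × 0.1014 = 0.05072 mol
mass of Mg(OH)2 = 0.05072 × 58.32 = 2.958 g
% Mg(OH)2 = 2.958 / 4.407 × 100 = 67.12 %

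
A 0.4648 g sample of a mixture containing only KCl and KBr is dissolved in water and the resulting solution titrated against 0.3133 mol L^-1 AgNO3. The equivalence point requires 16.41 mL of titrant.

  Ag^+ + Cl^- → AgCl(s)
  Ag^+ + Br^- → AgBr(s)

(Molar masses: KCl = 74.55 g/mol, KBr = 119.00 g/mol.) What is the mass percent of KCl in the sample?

n(AgNO3) = 0.01641 × 0.3133 = 5.141 × 10^-3 mol
Let x = n(KCl), y = n(KBr).
Titrant: 1x + 1y = 5.141 × 10^-3;  mass: 74.55x + 119.00y = 0.4648
Solving, x = 3.307 × 10^-3 mol, y = 1.834 × 10^-3 mol
mass of KCl = 3.307 × 10^-3 × 74.55 = 0.2466 g
% KCl = 0.2466 / 0.4648 × 100 = 53.05 %

53.05 %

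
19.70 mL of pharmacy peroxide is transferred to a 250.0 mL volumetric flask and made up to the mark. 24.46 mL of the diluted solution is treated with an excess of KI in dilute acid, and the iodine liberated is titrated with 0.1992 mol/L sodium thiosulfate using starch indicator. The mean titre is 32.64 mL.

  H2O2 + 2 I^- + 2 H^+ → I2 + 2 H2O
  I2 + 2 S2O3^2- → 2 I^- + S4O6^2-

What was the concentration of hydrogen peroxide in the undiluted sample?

1.687 mol/L

n(S2O3^2-) = 0.03264 × 0.1992 = 6.502 × 10^-3 mol
n(I2) = n(S2O3^2-)/2 = 3.251 × 10^-3 mol
n(H2O2) in the aliquot = 3.251 × 10^-3 mol (1:1 ratio)
[H2O2]_dilute = 3.251 × 10^-3 / 0.02446 = 0.1329 mol/L
[H2O2]_original = 0.1329 × 250.0/19.70 = 1.687 mol/L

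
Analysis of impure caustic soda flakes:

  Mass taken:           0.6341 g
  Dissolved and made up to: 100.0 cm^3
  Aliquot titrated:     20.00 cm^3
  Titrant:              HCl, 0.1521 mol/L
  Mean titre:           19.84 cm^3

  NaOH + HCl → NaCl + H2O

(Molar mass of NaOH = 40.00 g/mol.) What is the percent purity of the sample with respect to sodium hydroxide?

95.18 %

n(HCl) per titration = 0.01984 × 0.1521 = 3.018 × 10^-3 mol
n(NaOH) in each aliquot = 3.018 × 10^-3 mol (1:1 ratio)
n(NaOH) in the whole flask = 3.018 × 10^-3 × 100.0/20.00 = 0.01509 mol
mass of NaOH = 0.01509 × 40.00 = 0.6035 g
% NaOH = 0.6035 / 0.6341 × 100 = 95.18 %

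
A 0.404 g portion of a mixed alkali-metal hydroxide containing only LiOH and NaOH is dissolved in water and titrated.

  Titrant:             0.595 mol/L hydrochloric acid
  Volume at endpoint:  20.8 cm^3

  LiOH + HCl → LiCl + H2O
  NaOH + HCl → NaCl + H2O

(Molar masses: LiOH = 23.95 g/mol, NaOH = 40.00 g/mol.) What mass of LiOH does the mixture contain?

n(HCl) = 0.0208 × 0.595 = 0.0124 mol
Let x = n(LiOH), y = n(NaOH).
Titrant: 1x + 1y = 0.0124;  mass: 23.95x + 40.00y = 0.404
Solving, x = 5.67 × 10^-3 mol, y = 6.70 × 10^-3 mol
mass of LiOH = 5.67 × 10^-3 × 23.95 = 0.136 g

0.136 g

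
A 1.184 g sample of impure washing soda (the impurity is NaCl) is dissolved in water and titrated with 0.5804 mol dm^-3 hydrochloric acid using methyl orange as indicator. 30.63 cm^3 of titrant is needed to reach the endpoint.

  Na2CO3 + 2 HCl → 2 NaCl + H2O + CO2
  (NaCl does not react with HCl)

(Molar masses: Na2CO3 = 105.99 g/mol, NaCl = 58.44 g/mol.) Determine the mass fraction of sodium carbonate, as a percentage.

n(HCl) = 0.03063 × 0.5804 = 0.01778 mol
Let x = n(Na2CO3), y = n(NaCl).
Titrant: 2x = 0.01778;  mass: 105.99x + 58.44y = 1.184
Solving, x = 8.889 × 10^-3 mol, y = 4.139 × 10^-3 mol
mass of Na2CO3 = 8.889 × 10^-3 × 105.99 = 0.9421 g
% Na2CO3 = 0.9421 / 1.184 × 100 = 79.57 %

79.57 %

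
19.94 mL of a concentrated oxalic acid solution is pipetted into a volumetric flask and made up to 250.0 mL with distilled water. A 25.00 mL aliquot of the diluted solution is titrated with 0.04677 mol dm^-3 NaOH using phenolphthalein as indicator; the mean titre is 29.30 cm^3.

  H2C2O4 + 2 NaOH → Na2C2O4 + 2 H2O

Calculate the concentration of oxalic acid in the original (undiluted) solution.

0.3436 mol/L

n(NaOH) = 0.02930 × 0.04677 = 1.370 × 10^-3 mol
From the 1:2 ratio, n(H2C2O4) in the aliquot = 1/2 × 1.370 × 10^-3 = 6.852 × 10^-4 mol
[H2C2O4]_dilute = 6.852 × 10^-4 / 0.02500 = 0.02741 mol/L
Dilution factor = 250.0 / 19.94 = 12.54
[H2C2O4]_stock = 0.02741 × 12.54 = 0.3436 mol/L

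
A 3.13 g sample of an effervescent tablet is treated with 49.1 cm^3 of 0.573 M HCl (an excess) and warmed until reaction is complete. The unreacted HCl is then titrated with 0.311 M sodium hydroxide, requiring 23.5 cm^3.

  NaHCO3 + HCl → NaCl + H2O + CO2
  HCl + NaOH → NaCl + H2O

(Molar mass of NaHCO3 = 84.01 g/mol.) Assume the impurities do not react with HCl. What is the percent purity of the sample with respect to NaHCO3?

n(HCl) added = 0.0491 × 0.573 = 0.0281 mol
n(NaOH) used in back-titration = 0.0235 × 0.311 = 7.31 × 10^-3 mol
n(HCl) left over = 7.31 × 10^-3 mol (1:1 ratio)
n(HCl) consumed by analyte = 0.0281 − 7.31 × 10^-3 = 0.0208 mol
n(NaHCO3) = 0.0208 mol (1:1 ratio)
mass of NaHCO3 = 0.0208 × 84.01 = 1.75 g
% NaHCO3 = 1.75 / 3.13 × 100 = 55.9 %

55.9 %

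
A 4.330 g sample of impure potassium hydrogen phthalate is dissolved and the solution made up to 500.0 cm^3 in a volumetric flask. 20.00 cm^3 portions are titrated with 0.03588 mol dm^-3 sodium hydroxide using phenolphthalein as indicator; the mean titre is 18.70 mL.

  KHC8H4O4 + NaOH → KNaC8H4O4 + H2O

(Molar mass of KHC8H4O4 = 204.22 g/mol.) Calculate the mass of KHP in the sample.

3.426 g

n(NaOH) per titration = 0.01870 × 0.03588 = 6.710 × 10^-4 mol
n(KHC8H4O4) in each aliquot = 6.710 × 10^-4 mol (1:1 ratio)
n(KHC8H4O4) in the whole flask = 6.710 × 10^-4 × 500.0/20.00 = 0.01677 mol
mass of KHC8H4O4 = 0.01677 × 204.22 = 3.426 g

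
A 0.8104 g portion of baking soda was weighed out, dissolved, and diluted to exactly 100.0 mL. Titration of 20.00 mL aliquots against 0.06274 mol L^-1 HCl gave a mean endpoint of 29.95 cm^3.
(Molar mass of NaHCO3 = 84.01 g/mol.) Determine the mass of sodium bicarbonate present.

NaHCO3 + HCl → NaCl + H2O + CO2
n(HCl) per titration = 0.02995 × 0.06274 = 1.879 × 10^-3 mol
n(NaHCO3) in each aliquot = 1.879 × 10^-3 mol (1:1 ratio)
n(NaHCO3) in the whole flask = 1.879 × 10^-3 × 100.0/20.00 = 9.395 × 10^-3 mol
mass of NaHCO3 = 9.395 × 10^-3 × 84.01 = 0.7893 g

0.7893 g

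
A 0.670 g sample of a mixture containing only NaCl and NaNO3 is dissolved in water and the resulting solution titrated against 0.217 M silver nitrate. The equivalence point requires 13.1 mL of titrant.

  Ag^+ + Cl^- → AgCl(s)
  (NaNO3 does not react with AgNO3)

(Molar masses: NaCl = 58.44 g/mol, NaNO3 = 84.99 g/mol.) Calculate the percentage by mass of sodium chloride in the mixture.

n(AgNO3) = 0.0131 × 0.217 = 2.84 × 10^-3 mol
Let x = n(NaCl), y = n(NaNO3).
Titrant: 1x = 2.84 × 10^-3;  mass: 58.44x + 84.99y = 0.670
Solving, x = 2.84 × 10^-3 mol, y = 5.93 × 10^-3 mol
mass of NaCl = 2.84 × 10^-3 × 58.44 = 0.166 g
% NaCl = 0.166 / 0.670 × 100 = 24.8 %

24.8 %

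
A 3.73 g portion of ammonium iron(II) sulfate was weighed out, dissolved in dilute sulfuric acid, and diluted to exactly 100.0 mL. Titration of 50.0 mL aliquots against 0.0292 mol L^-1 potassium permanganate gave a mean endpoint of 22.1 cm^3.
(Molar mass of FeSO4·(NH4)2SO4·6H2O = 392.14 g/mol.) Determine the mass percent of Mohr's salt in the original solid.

67.8 %

MnO4^- + 5 Fe^2+ + 8 H^+ → Mn^2+ + 5 Fe^3+ + 4 H2O
n(KMnO4) per titration = 0.0221 × 0.0292 = 6.45 × 10^-4 mol
From the 5:1 ratio, n(FeSO4·(NH4)2SO4·6H2O) in each aliquot = 5/1 × 6.45 × 10^-4 = 3.23 × 10^-3 mol
n(FeSO4·(NH4)2SO4·6H2O) in the whole flask = 3.23 × 10^-3 × 100.0/50.0 = 6.45 × 10^-3 mol
mass of FeSO4·(NH4)2SO4·6H2O = 6.45 × 10^-3 × 392.14 = 2.53 g
% FeSO4·(NH4)2SO4·6H2O = 2.53 / 3.73 × 100 = 67.8 %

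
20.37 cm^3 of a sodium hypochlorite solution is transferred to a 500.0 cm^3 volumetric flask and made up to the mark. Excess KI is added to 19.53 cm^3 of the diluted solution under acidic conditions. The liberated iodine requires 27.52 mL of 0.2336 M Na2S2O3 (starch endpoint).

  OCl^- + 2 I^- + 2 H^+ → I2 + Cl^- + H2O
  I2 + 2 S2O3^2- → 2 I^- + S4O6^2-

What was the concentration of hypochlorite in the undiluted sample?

n(S2O3^2-) = 0.02752 × 0.2336 = 6.429 × 10^-3 mol
n(I2) = n(S2O3^2-)/2 = 3.214 × 10^-3 mol
n(OCl^-) in the aliquot = 3.214 × 10^-3 mol (1:1 ratio)
[OCl^-]_dilute = 3.214 × 10^-3 / 0.01953 = 0.1646 mol/L
[OCl^-]_original = 0.1646 × 500.0/20.37 = 4.040 mol/L

4.040 M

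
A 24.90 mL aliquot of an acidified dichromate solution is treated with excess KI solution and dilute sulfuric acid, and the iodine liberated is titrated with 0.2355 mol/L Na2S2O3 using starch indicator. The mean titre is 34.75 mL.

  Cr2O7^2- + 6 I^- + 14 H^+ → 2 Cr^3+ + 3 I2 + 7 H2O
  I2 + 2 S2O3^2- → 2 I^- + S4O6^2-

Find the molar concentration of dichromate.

0.05478 mol/L

n(S2O3^2-) = 0.03475 × 0.2355 = 8.184 × 10^-3 mol
n(I2) = n(S2O3^2-)/2 = 4.092 × 10^-3 mol
From the 1:3 ratio, n(Cr2O7^2-) in the aliquot = 1/3 × 4.092 × 10^-3 = 1.364 × 10^-3 mol
[Cr2O7^2-] = 1.364 × 10^-3 / 0.02490 = 0.05478 mol/L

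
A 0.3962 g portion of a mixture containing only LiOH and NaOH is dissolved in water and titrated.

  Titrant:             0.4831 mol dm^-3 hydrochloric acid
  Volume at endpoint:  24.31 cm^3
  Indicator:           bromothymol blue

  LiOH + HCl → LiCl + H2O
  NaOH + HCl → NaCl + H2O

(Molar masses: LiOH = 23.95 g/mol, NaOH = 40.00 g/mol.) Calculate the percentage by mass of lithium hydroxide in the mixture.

n(HCl) = 0.02431 × 0.4831 = 0.01174 mol
Let x = n(LiOH), y = n(NaOH).
Titrant: 1x + 1y = 0.01174;  mass: 23.95x + 40.00y = 0.3962
Solving, x = 4.584 × 10^-3 mol, y = 7.161 × 10^-3 mol
mass of LiOH = 4.584 × 10^-3 × 23.95 = 0.1098 g
% LiOH = 0.1098 / 0.3962 × 100 = 27.71 %

27.71 %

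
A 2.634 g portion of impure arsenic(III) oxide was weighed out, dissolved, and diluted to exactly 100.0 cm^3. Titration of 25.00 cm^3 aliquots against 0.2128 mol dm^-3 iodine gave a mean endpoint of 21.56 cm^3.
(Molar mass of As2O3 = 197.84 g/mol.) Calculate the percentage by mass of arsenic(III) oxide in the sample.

68.92 %

As2O3 + 2 I2 + 2 H2O → As2O5 + 4 HI
n(I2) per titration = 0.02156 × 0.2128 = 4.588 × 10^-3 mol
From the 1:2 ratio, n(As2O3) in each aliquot = 1/2 × 4.588 × 10^-3 = 2.294 × 10^-3 mol
n(As2O3) in the whole flask = 2.294 × 10^-3 × 100.0/25.00 = 9.176 × 10^-3 mol
mass of As2O3 = 9.176 × 10^-3 × 197.84 = 1.815 g
% As2O3 = 1.815 / 2.634 × 100 = 68.92 %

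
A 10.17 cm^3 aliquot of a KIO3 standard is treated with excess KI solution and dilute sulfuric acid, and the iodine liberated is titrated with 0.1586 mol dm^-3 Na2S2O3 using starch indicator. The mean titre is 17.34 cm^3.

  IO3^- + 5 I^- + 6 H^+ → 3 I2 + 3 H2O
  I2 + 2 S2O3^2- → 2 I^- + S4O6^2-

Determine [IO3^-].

n(S2O3^2-) = 0.01734 × 0.1586 = 2.750 × 10^-3 mol
n(I2) = n(S2O3^2-)/2 = 1.375 × 10^-3 mol
From the 1:3 ratio, n(IO3^-) in the aliquot = 1/3 × 1.375 × 10^-3 = 4.584 × 10^-4 mol
[IO3^-] = 4.584 × 10^-4 / 0.01017 = 0.04507 mol/L

0.04507 mol/L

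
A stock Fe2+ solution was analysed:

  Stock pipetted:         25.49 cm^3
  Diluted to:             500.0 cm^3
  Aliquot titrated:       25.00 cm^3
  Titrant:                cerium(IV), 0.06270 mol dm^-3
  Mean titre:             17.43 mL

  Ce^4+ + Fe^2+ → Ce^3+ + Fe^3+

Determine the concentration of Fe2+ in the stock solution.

n(Ce4+) = 0.01743 × 0.06270 = 1.093 × 10^-3 mol
n(Fe2+) in the aliquot = 1.093 × 10^-3 mol (1:1 ratio)
[Fe2+]_dilute = 1.093 × 10^-3 / 0.02500 = 0.04371 mol/L
Dilution factor = 500.0 / 25.49 = 19.62
[Fe2+]_stock = 0.04371 × 19.62 = 0.8575 mol/L

0.8575 mol/L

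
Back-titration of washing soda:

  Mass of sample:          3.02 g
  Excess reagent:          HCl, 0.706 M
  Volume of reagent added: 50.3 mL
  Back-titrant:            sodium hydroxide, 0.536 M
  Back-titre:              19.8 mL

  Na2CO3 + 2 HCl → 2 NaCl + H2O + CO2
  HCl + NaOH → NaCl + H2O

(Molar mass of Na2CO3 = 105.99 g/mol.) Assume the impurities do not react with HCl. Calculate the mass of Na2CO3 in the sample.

1.32 g

n(HCl) added = 0.0503 × 0.706 = 0.0355 mol
n(NaOH) used in back-titration = 0.0198 × 0.536 = 0.0106 mol
n(HCl) left over = 0.0106 mol (1:1 ratio)
n(HCl) consumed by analyte = 0.0355 − 0.0106 = 0.0249 mol
From the 1:2 ratio, n(Na2CO3) = 1/2 × 0.0249 = 0.0124 mol
mass of Na2CO3 = 0.0124 × 105.99 = 1.32 g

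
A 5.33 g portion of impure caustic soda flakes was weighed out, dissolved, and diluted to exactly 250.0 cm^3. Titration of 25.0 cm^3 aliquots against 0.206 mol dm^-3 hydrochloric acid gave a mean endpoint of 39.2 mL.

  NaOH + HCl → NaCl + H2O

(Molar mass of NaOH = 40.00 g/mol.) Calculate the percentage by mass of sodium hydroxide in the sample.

n(HCl) per titration = 0.0392 × 0.206 = 8.08 × 10^-3 mol
n(NaOH) in each aliquot = 8.08 × 10^-3 mol (1:1 ratio)
n(NaOH) in the whole flask = 8.08 × 10^-3 × 250.0/25.0 = 0.0808 mol
mass of NaOH = 0.0808 × 40.00 = 3.23 g
% NaOH = 3.23 / 5.33 × 100 = 60.6 %

60.6 %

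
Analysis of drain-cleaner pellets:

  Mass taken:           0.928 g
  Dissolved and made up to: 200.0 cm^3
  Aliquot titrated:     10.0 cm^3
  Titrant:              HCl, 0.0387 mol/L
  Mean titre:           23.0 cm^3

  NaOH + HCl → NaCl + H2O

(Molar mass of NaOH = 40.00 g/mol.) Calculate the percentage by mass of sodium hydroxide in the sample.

76.7 %

n(HCl) per titration = 0.0230 × 0.0387 = 8.90 × 10^-4 mol
n(NaOH) in each aliquot = 8.90 × 10^-4 mol (1:1 ratio)
n(NaOH) in the whole flask = 8.90 × 10^-4 × 200.0/10.0 = 0.0178 mol
mass of NaOH = 0.0178 × 40.00 = 0.712 g
% NaOH = 0.712 / 0.928 × 100 = 76.7 %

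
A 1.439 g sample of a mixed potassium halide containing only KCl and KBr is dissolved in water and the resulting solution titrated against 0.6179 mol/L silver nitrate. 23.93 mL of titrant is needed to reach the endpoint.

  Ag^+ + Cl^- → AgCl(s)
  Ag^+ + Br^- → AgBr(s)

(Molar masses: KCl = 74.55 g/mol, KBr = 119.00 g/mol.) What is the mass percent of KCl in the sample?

37.36 %

n(AgNO3) = 0.02393 × 0.6179 = 0.01479 mol
Let x = n(KCl), y = n(KBr).
Titrant: 1x + 1y = 0.01479;  mass: 74.55x + 119.00y = 1.439
Solving, x = 7.212 × 10^-3 mol, y = 7.574 × 10^-3 mol
mass of KCl = 7.212 × 10^-3 × 74.55 = 0.5377 g
% KCl = 0.5377 / 1.439 × 100 = 37.36 %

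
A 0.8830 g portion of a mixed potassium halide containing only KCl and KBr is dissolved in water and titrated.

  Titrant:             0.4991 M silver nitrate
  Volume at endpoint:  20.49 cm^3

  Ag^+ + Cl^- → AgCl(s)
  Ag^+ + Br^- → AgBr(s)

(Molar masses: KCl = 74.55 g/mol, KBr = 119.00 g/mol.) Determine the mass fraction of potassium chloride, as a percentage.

63.43 %

n(AgNO3) = 0.02049 × 0.4991 = 0.01023 mol
Let x = n(KCl), y = n(KBr).
Titrant: 1x + 1y = 0.01023;  mass: 74.55x + 119.00y = 0.8830
Solving, x = 7.513 × 10^-3 mol, y = 2.713 × 10^-3 mol
mass of KCl = 7.513 × 10^-3 × 74.55 = 0.5601 g
% KCl = 0.5601 / 0.8830 × 100 = 63.43 %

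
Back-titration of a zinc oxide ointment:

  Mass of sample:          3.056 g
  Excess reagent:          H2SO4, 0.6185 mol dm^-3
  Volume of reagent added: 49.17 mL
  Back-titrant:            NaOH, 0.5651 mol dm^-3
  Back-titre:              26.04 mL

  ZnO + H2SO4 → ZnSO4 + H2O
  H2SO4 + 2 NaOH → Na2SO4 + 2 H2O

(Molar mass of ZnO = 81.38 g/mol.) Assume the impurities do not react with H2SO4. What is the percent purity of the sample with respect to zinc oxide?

61.39 %

n(H2SO4) added = 0.04917 × 0.6185 = 0.03041 mol
n(NaOH) used in back-titration = 0.02604 × 0.5651 = 0.01472 mol
From the 1:2 ratio, n(H2SO4) left over = 1/2 × 0.01472 = 7.358 × 10^-3 mol
n(H2SO4) consumed by analyte = 0.03041 − 7.358 × 10^-3 = 0.02305 mol
n(ZnO) = 0.02305 mol (1:1 ratio)
mass of ZnO = 0.02305 × 81.38 = 1.876 g
% ZnO = 1.876 / 3.056 × 100 = 61.39 %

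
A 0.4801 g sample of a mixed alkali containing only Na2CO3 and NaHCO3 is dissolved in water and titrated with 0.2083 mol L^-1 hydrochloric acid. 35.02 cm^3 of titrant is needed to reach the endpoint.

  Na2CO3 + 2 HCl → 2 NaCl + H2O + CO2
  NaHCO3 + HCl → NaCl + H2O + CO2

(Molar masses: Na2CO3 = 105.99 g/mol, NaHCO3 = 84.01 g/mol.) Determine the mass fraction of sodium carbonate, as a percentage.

n(HCl) = 0.03502 × 0.2083 = 7.295 × 10^-3 mol
Let x = n(Na2CO3), y = n(NaHCO3).
Titrant: 2x + 1y = 7.295 × 10^-3;  mass: 105.99x + 84.01y = 0.4801
Solving, x = 2.140 × 10^-3 mol, y = 3.015 × 10^-3 mol
mass of Na2CO3 = 2.140 × 10^-3 × 105.99 = 0.2268 g
% Na2CO3 = 0.2268 / 0.4801 × 100 = 47.24 %

47.24 %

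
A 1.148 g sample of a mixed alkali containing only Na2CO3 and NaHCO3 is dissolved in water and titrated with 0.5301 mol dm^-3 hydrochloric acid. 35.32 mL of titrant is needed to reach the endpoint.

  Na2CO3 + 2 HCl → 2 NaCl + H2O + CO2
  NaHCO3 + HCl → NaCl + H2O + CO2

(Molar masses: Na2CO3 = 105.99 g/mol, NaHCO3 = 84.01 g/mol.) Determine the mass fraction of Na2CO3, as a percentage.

n(HCl) = 0.03532 × 0.5301 = 0.01872 mol
Let x = n(Na2CO3), y = n(NaHCO3).
Titrant: 2x + 1y = 0.01872;  mass: 105.99x + 84.01y = 1.148
Solving, x = 6.850 × 10^-3 mol, y = 5.022 × 10^-3 mol
mass of Na2CO3 = 6.850 × 10^-3 × 105.99 = 0.7261 g
% Na2CO3 = 0.7261 / 1.148 × 100 = 63.25 %

63.25 %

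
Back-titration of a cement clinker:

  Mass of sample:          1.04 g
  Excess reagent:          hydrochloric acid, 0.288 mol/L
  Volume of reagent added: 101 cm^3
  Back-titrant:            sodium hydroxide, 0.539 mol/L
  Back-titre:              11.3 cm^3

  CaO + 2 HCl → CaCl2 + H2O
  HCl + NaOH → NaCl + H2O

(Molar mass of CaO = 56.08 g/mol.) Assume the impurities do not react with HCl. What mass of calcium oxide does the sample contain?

n(HCl) added = 0.101 × 0.288 = 0.0291 mol
n(NaOH) used in back-titration = 0.0113 × 0.539 = 6.09 × 10^-3 mol
n(HCl) left over = 6.09 × 10^-3 mol (1:1 ratio)
n(HCl) consumed by analyte = 0.0291 − 6.09 × 10^-3 = 0.0230 mol
From the 1:2 ratio, n(CaO) = 1/2 × 0.0230 = 0.0115 mol
mass of CaO = 0.0115 × 56.08 = 0.645 g

0.645 g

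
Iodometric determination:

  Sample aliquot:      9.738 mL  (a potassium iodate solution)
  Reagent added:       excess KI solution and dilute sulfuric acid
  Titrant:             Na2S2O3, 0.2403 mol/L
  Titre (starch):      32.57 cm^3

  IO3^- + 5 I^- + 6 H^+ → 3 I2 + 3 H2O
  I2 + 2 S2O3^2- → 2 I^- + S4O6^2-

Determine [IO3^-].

n(S2O3^2-) = 0.03257 × 0.2403 = 7.827 × 10^-3 mol
n(I2) = n(S2O3^2-)/2 = 3.913 × 10^-3 mol
From the 1:3 ratio, n(IO3^-) in the aliquot = 1/3 × 3.913 × 10^-3 = 1.304 × 10^-3 mol
[IO3^-] = 1.304 × 10^-3 / 0.009738 = 0.1340 mol/L

0.1340 mol/L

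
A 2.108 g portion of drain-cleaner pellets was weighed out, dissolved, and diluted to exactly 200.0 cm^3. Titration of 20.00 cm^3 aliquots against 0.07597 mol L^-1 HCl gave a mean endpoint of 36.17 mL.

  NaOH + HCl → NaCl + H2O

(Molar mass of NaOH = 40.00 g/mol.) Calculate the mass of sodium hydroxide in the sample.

n(HCl) per titration = 0.03617 × 0.07597 = 2.748 × 10^-3 mol
n(NaOH) in each aliquot = 2.748 × 10^-3 mol (1:1 ratio)
n(NaOH) in the whole flask = 2.748 × 10^-3 × 200.0/20.00 = 0.02748 mol
mass of NaOH = 0.02748 × 40.00 = 1.099 g

1.099 g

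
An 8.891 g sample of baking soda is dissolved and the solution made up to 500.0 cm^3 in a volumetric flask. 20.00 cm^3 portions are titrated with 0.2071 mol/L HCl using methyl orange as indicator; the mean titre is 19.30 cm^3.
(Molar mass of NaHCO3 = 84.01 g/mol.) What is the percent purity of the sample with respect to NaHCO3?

94.42 %

NaHCO3 + HCl → NaCl + H2O + CO2
n(HCl) per titration = 0.01930 × 0.2071 = 3.997 × 10^-3 mol
n(NaHCO3) in each aliquot = 3.997 × 10^-3 mol (1:1 ratio)
n(NaHCO3) in the whole flask = 3.997 × 10^-3 × 500.0/20.00 = 0.09993 mol
mass of NaHCO3 = 0.09993 × 84.01 = 8.395 g
% NaHCO3 = 8.395 / 8.891 × 100 = 94.42 %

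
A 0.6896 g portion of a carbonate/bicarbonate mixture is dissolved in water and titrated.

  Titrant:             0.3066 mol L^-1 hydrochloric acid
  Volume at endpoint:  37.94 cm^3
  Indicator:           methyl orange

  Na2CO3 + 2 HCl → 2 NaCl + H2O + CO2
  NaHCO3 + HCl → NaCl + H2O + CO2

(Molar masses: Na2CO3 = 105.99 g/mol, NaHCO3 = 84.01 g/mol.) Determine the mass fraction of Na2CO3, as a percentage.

71.27 %

n(HCl) = 0.03794 × 0.3066 = 0.01163 mol
Let x = n(Na2CO3), y = n(NaHCO3).
Titrant: 2x + 1y = 0.01163;  mass: 105.99x + 84.01y = 0.6896
Solving, x = 4.637 × 10^-3 mol, y = 2.358 × 10^-3 mol
mass of Na2CO3 = 4.637 × 10^-3 × 105.99 = 0.4915 g
% Na2CO3 = 0.4915 / 0.6896 × 100 = 71.27 %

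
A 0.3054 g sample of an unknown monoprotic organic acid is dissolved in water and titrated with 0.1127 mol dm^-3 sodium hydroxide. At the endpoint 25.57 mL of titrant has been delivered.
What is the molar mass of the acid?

n(NaOH) = 0.02557 L × 0.1127 mol/L = 2.882 × 10^-3 mol
n(HA) = 2.882 × 10^-3 mol (1:1 ratio)
M = m / n = 0.3054 g / 2.882 × 10^-3 mol = 106.0 g/mol

106.0 g/mol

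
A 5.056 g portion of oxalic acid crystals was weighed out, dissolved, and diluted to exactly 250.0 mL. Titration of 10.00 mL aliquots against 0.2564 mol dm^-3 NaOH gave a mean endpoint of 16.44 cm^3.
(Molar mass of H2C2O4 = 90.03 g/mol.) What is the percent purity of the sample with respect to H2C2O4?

H2C2O4 + 2 NaOH → Na2C2O4 + 2 H2O
n(NaOH) per titration = 0.01644 × 0.2564 = 4.215 × 10^-3 mol
From the 1:2 ratio, n(H2C2O4) in each aliquot = 1/2 × 4.215 × 10^-3 = 2.108 × 10^-3 mol
n(H2C2O4) in the whole flask = 2.108 × 10^-3 × 250.0/10.00 = 0.05269 mol
mass of H2C2O4 = 0.05269 × 90.03 = 4.744 g
% H2C2O4 = 4.744 / 5.056 × 100 = 93.82 %

93.82 %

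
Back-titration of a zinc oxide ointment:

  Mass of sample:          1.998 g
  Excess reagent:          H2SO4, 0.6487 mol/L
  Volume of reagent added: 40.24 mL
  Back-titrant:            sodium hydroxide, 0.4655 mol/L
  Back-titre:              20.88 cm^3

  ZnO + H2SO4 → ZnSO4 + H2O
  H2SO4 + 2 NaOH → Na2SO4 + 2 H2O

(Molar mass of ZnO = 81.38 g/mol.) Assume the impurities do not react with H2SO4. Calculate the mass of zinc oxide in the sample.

1.729 g

n(H2SO4) added = 0.04024 × 0.6487 = 0.02610 mol
n(NaOH) used in back-titration = 0.02088 × 0.4655 = 9.720 × 10^-3 mol
From the 1:2 ratio, n(H2SO4) left over = 1/2 × 9.720 × 10^-3 = 4.860 × 10^-3 mol
n(H2SO4) consumed by analyte = 0.02610 − 4.860 × 10^-3 = 0.02124 mol
n(ZnO) = 0.02124 mol (1:1 ratio)
mass of ZnO = 0.02124 × 81.38 = 1.729 g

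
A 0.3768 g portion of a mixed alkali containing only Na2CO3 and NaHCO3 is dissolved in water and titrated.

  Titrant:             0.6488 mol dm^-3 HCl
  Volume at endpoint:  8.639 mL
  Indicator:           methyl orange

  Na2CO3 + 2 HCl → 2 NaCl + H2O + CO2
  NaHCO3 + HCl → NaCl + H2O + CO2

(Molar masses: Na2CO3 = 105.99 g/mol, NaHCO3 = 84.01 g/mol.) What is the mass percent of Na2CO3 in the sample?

n(HCl) = 0.008639 × 0.6488 = 5.605 × 10^-3 mol
Let x = n(Na2CO3), y = n(NaHCO3).
Titrant: 2x + 1y = 5.605 × 10^-3;  mass: 105.99x + 84.01y = 0.3768
Solving, x = 1.517 × 10^-3 mol, y = 2.572 × 10^-3 mol
mass of Na2CO3 = 1.517 × 10^-3 × 105.99 = 0.1607 g
% Na2CO3 = 0.1607 / 0.3768 × 100 = 42.66 %

42.66 %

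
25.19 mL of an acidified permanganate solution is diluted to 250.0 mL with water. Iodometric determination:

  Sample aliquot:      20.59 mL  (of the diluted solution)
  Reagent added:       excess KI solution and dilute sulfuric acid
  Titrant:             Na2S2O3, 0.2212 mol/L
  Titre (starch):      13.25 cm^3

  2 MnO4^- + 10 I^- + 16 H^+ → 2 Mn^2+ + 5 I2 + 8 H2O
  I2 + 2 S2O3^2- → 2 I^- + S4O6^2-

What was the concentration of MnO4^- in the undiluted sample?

n(S2O3^2-) = 0.01325 × 0.2212 = 2.931 × 10^-3 mol
n(I2) = n(S2O3^2-)/2 = 1.465 × 10^-3 mol
From the 2:5 ratio, n(MnO4^-) in the aliquot = 2/5 × 1.465 × 10^-3 = 5.862 × 10^-4 mol
[MnO4^-]_dilute = 5.862 × 10^-4 / 0.02059 = 0.02847 mol/L
[MnO4^-]_original = 0.02847 × 250.0/25.19 = 0.2825 mol/L

0.2825 mol/L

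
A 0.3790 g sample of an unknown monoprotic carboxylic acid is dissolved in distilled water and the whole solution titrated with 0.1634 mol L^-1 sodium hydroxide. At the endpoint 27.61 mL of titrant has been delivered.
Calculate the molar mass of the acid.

84.01 g/mol

n(NaOH) = 0.02761 L × 0.1634 mol/L = 4.511 × 10^-3 mol
n(HA) = 4.511 × 10^-3 mol (1:1 ratio)
M = m / n = 0.3790 g / 4.511 × 10^-3 mol = 84.01 g/mol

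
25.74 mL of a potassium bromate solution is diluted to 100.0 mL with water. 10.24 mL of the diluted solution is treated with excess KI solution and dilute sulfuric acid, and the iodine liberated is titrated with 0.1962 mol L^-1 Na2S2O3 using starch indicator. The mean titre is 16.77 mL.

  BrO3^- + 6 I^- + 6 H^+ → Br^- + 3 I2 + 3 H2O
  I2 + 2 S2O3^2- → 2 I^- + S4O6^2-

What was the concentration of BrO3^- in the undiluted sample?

0.2081 mol/L

n(S2O3^2-) = 0.01677 × 0.1962 = 3.290 × 10^-3 mol
n(I2) = n(S2O3^2-)/2 = 1.645 × 10^-3 mol
From the 1:3 ratio, n(BrO3^-) in the aliquot = 1/3 × 1.645 × 10^-3 = 5.484 × 10^-4 mol
[BrO3^-]_dilute = 5.484 × 10^-4 / 0.01024 = 0.05355 mol/L
[BrO3^-]_original = 0.05355 × 100.0/25.74 = 0.2081 mol/L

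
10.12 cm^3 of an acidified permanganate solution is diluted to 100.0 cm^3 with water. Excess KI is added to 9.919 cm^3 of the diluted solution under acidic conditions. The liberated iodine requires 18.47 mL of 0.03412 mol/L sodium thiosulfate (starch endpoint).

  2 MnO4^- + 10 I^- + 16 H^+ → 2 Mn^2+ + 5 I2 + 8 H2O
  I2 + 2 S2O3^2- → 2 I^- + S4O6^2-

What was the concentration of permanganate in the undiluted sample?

0.1256 mol/L

n(S2O3^2-) = 0.01847 × 0.03412 = 6.302 × 10^-4 mol
n(I2) = n(S2O3^2-)/2 = 3.151 × 10^-4 mol
From the 2:5 ratio, n(MnO4^-) in the aliquot = 2/5 × 3.151 × 10^-4 = 1.260 × 10^-4 mol
[MnO4^-]_dilute = 1.260 × 10^-4 / 0.009919 = 0.01271 mol/L
[MnO4^-]_original = 0.01271 × 100.0/10.12 = 0.1256 mol/L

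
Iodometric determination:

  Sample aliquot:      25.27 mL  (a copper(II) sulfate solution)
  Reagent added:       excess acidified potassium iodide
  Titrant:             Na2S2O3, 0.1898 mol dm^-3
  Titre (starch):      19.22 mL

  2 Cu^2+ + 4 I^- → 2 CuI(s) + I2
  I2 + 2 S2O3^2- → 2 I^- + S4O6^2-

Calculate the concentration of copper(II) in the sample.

n(S2O3^2-) = 0.01922 × 0.1898 = 3.648 × 10^-3 mol
n(I2) = n(S2O3^2-)/2 = 1.824 × 10^-3 mol
From the 2:1 ratio, n(Cu2+) in the aliquot = 2/1 × 1.824 × 10^-3 = 3.648 × 10^-3 mol
[Cu2+] = 3.648 × 10^-3 / 0.02527 = 0.1444 mol/L

0.1444 mol/L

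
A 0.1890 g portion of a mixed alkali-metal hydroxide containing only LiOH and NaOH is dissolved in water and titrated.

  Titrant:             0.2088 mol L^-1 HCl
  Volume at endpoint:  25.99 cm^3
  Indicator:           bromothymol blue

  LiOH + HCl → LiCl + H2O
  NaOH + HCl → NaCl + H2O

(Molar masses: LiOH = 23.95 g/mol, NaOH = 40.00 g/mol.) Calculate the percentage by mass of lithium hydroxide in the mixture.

n(HCl) = 0.02599 × 0.2088 = 5.427 × 10^-3 mol
Let x = n(LiOH), y = n(NaOH).
Titrant: 1x + 1y = 5.427 × 10^-3;  mass: 23.95x + 40.00y = 0.1890
Solving, x = 1.749 × 10^-3 mol, y = 3.678 × 10^-3 mol
mass of LiOH = 1.749 × 10^-3 × 23.95 = 0.04188 g
% LiOH = 0.04188 / 0.1890 × 100 = 22.16 %

22.16 %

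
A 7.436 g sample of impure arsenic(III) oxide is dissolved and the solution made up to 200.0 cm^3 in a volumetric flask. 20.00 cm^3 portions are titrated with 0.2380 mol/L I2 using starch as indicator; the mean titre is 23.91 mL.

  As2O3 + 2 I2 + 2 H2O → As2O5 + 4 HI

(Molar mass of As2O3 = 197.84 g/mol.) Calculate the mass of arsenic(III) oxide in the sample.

5.629 g

n(I2) per titration = 0.02391 × 0.2380 = 5.691 × 10^-3 mol
From the 1:2 ratio, n(As2O3) in each aliquot = 1/2 × 5.691 × 10^-3 = 2.845 × 10^-3 mol
n(As2O3) in the whole flask = 2.845 × 10^-3 × 200.0/20.00 = 0.02845 mol
mass of As2O3 = 0.02845 × 197.84 = 5.629 g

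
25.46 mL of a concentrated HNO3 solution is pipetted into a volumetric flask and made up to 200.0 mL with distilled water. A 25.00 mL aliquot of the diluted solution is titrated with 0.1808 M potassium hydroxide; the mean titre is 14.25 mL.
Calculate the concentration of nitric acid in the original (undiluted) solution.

HNO3 + KOH → KNO3 + H2O
n(KOH) = 0.01425 × 0.1808 = 2.576 × 10^-3 mol
n(HNO3) in the aliquot = 2.576 × 10^-3 mol (1:1 ratio)
[HNO3]_dilute = 2.576 × 10^-3 / 0.02500 = 0.1031 mol/L
Dilution factor = 200.0 / 25.46 = 7.855
[HNO3]_stock = 0.1031 × 7.855 = 0.8096 mol/L

0.8096 M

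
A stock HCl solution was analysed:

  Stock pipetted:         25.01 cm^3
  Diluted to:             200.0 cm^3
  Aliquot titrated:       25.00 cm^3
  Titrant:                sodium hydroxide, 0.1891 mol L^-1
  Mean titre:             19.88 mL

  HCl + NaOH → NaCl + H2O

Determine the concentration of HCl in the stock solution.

n(NaOH) = 0.01988 × 0.1891 = 3.759 × 10^-3 mol
n(HCl) in the aliquot = 3.759 × 10^-3 mol (1:1 ratio)
[HCl]_dilute = 3.759 × 10^-3 / 0.02500 = 0.1504 mol/L
Dilution factor = 200.0 / 25.01 = 7.997
[HCl]_stock = 0.1504 × 7.997 = 1.202 mol/L

1.202 mol/L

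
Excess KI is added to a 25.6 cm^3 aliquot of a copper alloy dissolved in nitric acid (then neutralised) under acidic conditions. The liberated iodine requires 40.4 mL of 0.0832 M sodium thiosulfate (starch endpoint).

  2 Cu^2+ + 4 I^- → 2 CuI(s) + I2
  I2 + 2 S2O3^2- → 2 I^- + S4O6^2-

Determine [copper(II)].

n(S2O3^2-) = 0.0404 × 0.0832 = 3.36 × 10^-3 mol
n(I2) = n(S2O3^2-)/2 = 1.68 × 10^-3 mol
From the 2:1 ratio, n(Cu2+) in the aliquot = 2/1 × 1.68 × 10^-3 = 3.36 × 10^-3 mol
[Cu2+] = 3.36 × 10^-3 / 0.0256 = 0.131 mol/L

0.131 M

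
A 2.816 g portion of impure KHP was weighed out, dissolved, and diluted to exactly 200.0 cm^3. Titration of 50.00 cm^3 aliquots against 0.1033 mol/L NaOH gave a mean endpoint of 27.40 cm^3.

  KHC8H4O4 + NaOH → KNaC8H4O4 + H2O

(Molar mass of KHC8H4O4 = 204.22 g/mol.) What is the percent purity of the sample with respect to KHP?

82.11 %

n(NaOH) per titration = 0.02740 × 0.1033 = 2.830 × 10^-3 mol
n(KHC8H4O4) in each aliquot = 2.830 × 10^-3 mol (1:1 ratio)
n(KHC8H4O4) in the whole flask = 2.830 × 10^-3 × 200.0/50.00 = 0.01132 mol
mass of KHC8H4O4 = 0.01132 × 204.22 = 2.312 g
% KHC8H4O4 = 2.312 / 2.816 × 100 = 82.11 %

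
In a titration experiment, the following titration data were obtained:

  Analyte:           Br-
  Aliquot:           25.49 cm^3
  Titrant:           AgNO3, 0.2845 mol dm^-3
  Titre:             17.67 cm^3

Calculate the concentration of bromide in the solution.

Ag^+ + Br^- → AgBr(s)
n(AgNO3) = 0.01767 L × 0.2845 mol/L = 5.027 × 10^-3 mol
n(Br-) = 5.027 × 10^-3 mol (1:1 mole ratio)
[Br-] = 5.027 × 10^-3 mol / 0.02549 L = 0.1972 mol/L

0.1972 mol/L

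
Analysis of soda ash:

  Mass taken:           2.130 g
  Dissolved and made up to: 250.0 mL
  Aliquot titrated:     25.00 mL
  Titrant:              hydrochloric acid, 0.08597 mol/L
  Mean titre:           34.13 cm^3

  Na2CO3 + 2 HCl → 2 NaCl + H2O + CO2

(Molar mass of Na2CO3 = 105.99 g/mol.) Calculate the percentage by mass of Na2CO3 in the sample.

n(HCl) per titration = 0.03413 × 0.08597 = 2.934 × 10^-3 mol
From the 1:2 ratio, n(Na2CO3) in each aliquot = 1/2 × 2.934 × 10^-3 = 1.467 × 10^-3 mol
n(Na2CO3) in the whole flask = 1.467 × 10^-3 × 250.0/25.00 = 0.01467 mol
mass of Na2CO3 = 0.01467 × 105.99 = 1.555 g
% Na2CO3 = 1.555 / 2.130 × 100 = 73.00 %

73.00 %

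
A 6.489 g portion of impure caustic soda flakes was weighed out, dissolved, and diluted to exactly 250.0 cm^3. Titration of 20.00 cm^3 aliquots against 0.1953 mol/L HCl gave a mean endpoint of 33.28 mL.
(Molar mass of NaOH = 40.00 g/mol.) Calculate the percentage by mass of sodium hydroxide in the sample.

50.08 %

NaOH + HCl → NaCl + H2O
n(HCl) per titration = 0.03328 × 0.1953 = 6.500 × 10^-3 mol
n(NaOH) in each aliquot = 6.500 × 10^-3 mol (1:1 ratio)
n(NaOH) in the whole flask = 6.500 × 10^-3 × 250.0/20.00 = 0.08124 mol
mass of NaOH = 0.08124 × 40.00 = 3.250 g
% NaOH = 3.250 / 6.489 × 100 = 50.08 %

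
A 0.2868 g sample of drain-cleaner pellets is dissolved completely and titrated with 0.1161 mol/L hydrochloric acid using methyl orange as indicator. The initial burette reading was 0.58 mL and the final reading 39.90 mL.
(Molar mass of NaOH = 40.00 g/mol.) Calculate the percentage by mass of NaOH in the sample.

NaOH + HCl → NaCl + H2O
n(HCl) = 0.03932 L × 0.1161 mol/L = 4.565 × 10^-3 mol
n(NaOH) = 4.565 × 10^-3 mol (1:1 ratio)
mass of NaOH = 4.565 × 10^-3 × 40.00 g/mol = 0.1826 g
% NaOH = 0.1826 / 0.2868 × 100 = 63.67 %

63.67 %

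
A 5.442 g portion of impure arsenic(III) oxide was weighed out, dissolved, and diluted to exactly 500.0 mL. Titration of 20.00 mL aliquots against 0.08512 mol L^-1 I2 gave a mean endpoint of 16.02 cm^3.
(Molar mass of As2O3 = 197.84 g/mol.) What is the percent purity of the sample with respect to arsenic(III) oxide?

61.97 %

As2O3 + 2 I2 + 2 H2O → As2O5 + 4 HI
n(I2) per titration = 0.01602 × 0.08512 = 1.364 × 10^-3 mol
From the 1:2 ratio, n(As2O3) in each aliquot = 1/2 × 1.364 × 10^-3 = 6.818 × 10^-4 mol
n(As2O3) in the whole flask = 6.818 × 10^-4 × 500.0/20.00 = 0.01705 mol
mass of As2O3 = 0.01705 × 197.84 = 3.372 g
% As2O3 = 3.372 / 5.442 × 100 = 61.97 %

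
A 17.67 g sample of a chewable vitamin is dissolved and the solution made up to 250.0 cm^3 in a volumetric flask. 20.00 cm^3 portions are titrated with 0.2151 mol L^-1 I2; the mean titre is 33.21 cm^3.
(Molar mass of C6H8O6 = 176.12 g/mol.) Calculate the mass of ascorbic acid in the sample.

C6H8O6 + I2 → C6H6O6 + 2 HI
n(I2) per titration = 0.03321 × 0.2151 = 7.143 × 10^-3 mol
n(C6H8O6) in each aliquot = 7.143 × 10^-3 mol (1:1 ratio)
n(C6H8O6) in the whole flask = 7.143 × 10^-3 × 250.0/20.00 = 0.08929 mol
mass of C6H8O6 = 0.08929 × 176.12 = 15.73 g

15.73 g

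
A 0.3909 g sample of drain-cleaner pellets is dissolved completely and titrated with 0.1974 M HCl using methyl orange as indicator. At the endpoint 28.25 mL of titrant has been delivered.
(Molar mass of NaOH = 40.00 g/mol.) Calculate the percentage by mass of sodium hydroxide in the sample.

57.06 %

NaOH + HCl → NaCl + H2O
n(HCl) = 0.02825 L × 0.1974 mol/L = 5.577 × 10^-3 mol
n(NaOH) = 5.577 × 10^-3 mol (1:1 ratio)
mass of NaOH = 5.577 × 10^-3 × 40.00 g/mol = 0.2231 g
% NaOH = 0.2231 / 0.3909 × 100 = 57.06 %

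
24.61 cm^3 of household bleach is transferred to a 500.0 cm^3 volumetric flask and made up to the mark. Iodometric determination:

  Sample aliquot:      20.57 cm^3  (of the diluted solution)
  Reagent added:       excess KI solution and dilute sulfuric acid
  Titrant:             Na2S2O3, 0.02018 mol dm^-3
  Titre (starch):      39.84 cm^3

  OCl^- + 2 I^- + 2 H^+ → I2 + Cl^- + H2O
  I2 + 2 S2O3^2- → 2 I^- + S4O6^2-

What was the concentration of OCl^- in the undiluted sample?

n(S2O3^2-) = 0.03984 × 0.02018 = 8.040 × 10^-4 mol
n(I2) = n(S2O3^2-)/2 = 4.020 × 10^-4 mol
n(OCl^-) in the aliquot = 4.020 × 10^-4 mol (1:1 ratio)
[OCl^-]_dilute = 4.020 × 10^-4 / 0.02057 = 0.01954 mol/L
[OCl^-]_original = 0.01954 × 500.0/24.61 = 0.3970 mol/L

0.3970 mol/L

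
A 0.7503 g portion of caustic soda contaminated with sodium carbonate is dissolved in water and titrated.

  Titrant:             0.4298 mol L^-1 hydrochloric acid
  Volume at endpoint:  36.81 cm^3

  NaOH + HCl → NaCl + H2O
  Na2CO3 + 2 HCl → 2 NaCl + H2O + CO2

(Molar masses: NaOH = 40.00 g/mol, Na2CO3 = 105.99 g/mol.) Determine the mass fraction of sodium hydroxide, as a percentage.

36.16 %

n(HCl) = 0.03681 × 0.4298 = 0.01582 mol
Let x = n(NaOH), y = n(Na2CO3).
Titrant: 1x + 2y = 0.01582;  mass: 40.00x + 105.99y = 0.7503
Solving, x = 6.782 × 10^-3 mol, y = 4.520 × 10^-3 mol
mass of NaOH = 6.782 × 10^-3 × 40.00 = 0.2713 g
% NaOH = 0.2713 / 0.7503 × 100 = 36.16 %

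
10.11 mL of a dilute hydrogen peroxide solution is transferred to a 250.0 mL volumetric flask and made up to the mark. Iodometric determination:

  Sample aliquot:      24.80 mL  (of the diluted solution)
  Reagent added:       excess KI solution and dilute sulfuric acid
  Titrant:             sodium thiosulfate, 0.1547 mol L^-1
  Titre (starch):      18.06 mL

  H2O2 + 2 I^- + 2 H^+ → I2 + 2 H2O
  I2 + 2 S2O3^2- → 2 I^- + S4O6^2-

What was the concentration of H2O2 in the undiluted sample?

n(S2O3^2-) = 0.01806 × 0.1547 = 2.794 × 10^-3 mol
n(I2) = n(S2O3^2-)/2 = 1.397 × 10^-3 mol
n(H2O2) in the aliquot = 1.397 × 10^-3 mol (1:1 ratio)
[H2O2]_dilute = 1.397 × 10^-3 / 0.02480 = 0.05633 mol/L
[H2O2]_original = 0.05633 × 250.0/10.11 = 1.393 mol/L

1.393 mol/L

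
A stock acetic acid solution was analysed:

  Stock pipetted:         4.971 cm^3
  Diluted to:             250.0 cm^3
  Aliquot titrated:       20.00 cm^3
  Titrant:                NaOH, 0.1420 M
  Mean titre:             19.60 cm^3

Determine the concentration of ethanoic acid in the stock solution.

CH3COOH + NaOH → CH3COONa + H2O
n(NaOH) = 0.01960 × 0.1420 = 2.783 × 10^-3 mol
n(CH3COOH) in the aliquot = 2.783 × 10^-3 mol (1:1 ratio)
[CH3COOH]_dilute = 2.783 × 10^-3 / 0.02000 = 0.1392 mol/L
Dilution factor = 250.0 / 4.971 = 50.29
[CH3COOH]_stock = 0.1392 × 50.29 = 6.999 mol/L

6.999 M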